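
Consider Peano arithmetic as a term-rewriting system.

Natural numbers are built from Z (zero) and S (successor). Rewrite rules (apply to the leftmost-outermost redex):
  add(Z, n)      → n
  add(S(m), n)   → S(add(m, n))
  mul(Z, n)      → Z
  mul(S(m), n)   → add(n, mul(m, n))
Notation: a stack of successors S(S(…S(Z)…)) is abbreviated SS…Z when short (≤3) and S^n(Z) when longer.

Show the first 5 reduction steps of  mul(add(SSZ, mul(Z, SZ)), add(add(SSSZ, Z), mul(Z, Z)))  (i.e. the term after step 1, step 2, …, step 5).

  start: mul(add(SSZ, mul(Z, SZ)), add(add(SSSZ, Z), mul(Z, Z)))
  →1  mul(S(add(SZ, mul(Z, SZ))), add(add(SSSZ, Z), mul(Z, Z)))
  →2  add(add(add(SSSZ, Z), mul(Z, Z)), mul(add(SZ, mul(Z, SZ)), add(add(SSSZ, Z), mul(Z, Z))))
  →3  add(add(S(add(SSZ, Z)), mul(Z, Z)), mul(add(SZ, mul(Z, SZ)), add(add(SSSZ, Z), mul(Z, Z))))
  →4  add(S(add(add(SSZ, Z), mul(Z, Z))), mul(add(SZ, mul(Z, SZ)), add(add(SSSZ, Z), mul(Z, Z))))
  →5  S(add(add(add(SSZ, Z), mul(Z, Z)), mul(add(SZ, mul(Z, SZ)), add(add(SSSZ, Z), mul(Z, Z)))))

Answer: after 5 steps: S(add(add(add(SSZ, Z), mul(Z, Z)), mul(add(SZ, mul(Z, SZ)), add(add(SSSZ, Z), mul(Z, Z)))))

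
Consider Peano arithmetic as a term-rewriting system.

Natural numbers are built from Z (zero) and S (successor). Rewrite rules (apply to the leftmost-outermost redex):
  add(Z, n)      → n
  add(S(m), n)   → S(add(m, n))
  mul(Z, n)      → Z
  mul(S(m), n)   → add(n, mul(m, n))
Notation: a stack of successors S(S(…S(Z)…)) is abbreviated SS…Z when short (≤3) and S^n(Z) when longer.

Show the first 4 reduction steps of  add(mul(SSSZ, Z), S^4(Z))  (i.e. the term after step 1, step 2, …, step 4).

  start: add(mul(SSSZ, Z), S^4(Z))
  [1] add(add(Z, mul(SSZ, Z)), S^4(Z))
  [2] add(mul(SSZ, Z), S^4(Z))
  [3] add(add(Z, mul(SZ, Z)), S^4(Z))
  [4] add(mul(SZ, Z), S^4(Z))

Answer: after 4 steps: add(mul(SZ, Z), S^4(Z))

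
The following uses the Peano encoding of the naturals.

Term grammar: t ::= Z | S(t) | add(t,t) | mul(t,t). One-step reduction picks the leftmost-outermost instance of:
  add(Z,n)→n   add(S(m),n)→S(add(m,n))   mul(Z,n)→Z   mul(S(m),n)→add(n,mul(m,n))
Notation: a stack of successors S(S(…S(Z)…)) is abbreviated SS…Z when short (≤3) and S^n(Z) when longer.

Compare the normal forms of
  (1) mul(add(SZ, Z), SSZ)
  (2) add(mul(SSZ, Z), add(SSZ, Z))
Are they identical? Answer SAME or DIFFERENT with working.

Term A:
  start: mul(add(SZ, Z), SSZ)
  step 1: mul(S(add(Z, Z)), SSZ)
  step 2: add(SSZ, mul(add(Z, Z), SSZ))
  step 3: S(add(SZ, mul(add(Z, Z), SSZ)))
  step 4: S(S(add(Z, mul(add(Z, Z), SSZ))))
  step 5: S(S(mul(add(Z, Z), SSZ)))
  step 6: S(S(mul(Z, SSZ)))
  step 7: SSZ

Term B:
  start: add(mul(SSZ, Z), add(SSZ, Z))
  step 1: add(add(Z, mul(SZ, Z)), add(SSZ, Z))
  step 2: add(mul(SZ, Z), add(SSZ, Z))
  step 3: add(add(Z, mul(Z, Z)), add(SSZ, Z))
  step 4: add(mul(Z, Z), add(SSZ, Z))
  step 5: add(Z, add(SSZ, Z))
  step 6: add(SSZ, Z)
  step 7: S(add(SZ, Z))
  step 8: S(S(add(Z, Z)))
  step 9: SSZ

Answer: SAME — A ⇓ SSZ, B ⇓ SSZ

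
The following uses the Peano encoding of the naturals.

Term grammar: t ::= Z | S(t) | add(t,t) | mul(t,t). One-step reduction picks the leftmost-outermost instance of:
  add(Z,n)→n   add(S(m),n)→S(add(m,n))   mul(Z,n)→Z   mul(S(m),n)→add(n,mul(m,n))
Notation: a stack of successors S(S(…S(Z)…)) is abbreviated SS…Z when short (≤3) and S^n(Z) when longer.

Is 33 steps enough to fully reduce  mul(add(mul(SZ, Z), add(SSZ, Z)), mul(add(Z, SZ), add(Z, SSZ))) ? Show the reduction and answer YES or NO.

Answer: YES — reaches normal form S^4(Z) in 30 ≤ 33 steps

Reduction:
  start: mul(add(mul(SZ, Z), add(SSZ, Z)), mul(add(Z, SZ), add(Z, SSZ)))
  step 1: mul(add(add(Z, mul(Z, Z)), add(SSZ, Z)), mul(add(Z, SZ), add(Z, SSZ)))
  step 2: mul(add(mul(Z, Z), add(SSZ, Z)), mul(add(Z, SZ), add(Z, SSZ)))
  step 3: mul(add(Z, add(SSZ, Z)), mul(add(Z, SZ), add(Z, SSZ)))
  step 4: mul(add(SSZ, Z), mul(add(Z, SZ), add(Z, SSZ)))
  step 5: mul(S(add(SZ, Z)), mul(add(Z, SZ), add(Z, SSZ)))
  step 6: add(mul(add(Z, SZ), add(Z, SSZ)), mul(add(SZ, Z), mul(add(Z, SZ), add(Z, SSZ))))
  step 7: add(mul(SZ, add(Z, SSZ)), mul(add(SZ, Z), mul(add(Z, SZ), add(Z, SSZ))))
  step 8: add(add(add(Z, SSZ), mul(Z, add(Z, SSZ))), mul(add(SZ, Z), mul(add(Z, SZ), add(Z, SSZ))))
  step 9: add(add(SSZ, mul(Z, add(Z, SSZ))), mul(add(SZ, Z), mul(add(Z, SZ), add(Z, SSZ))))
  step 10: add(S(add(SZ, mul(Z, add(Z, SSZ)))), mul(add(SZ, Z), mul(add(Z, SZ), add(Z, SSZ))))
  step 11: S(add(add(SZ, mul(Z, add(Z, SSZ))), mul(add(SZ, Z), mul(add(Z, SZ), add(Z, SSZ)))))
  step 12: S(add(S(add(Z, mul(Z, add(Z, SSZ)))), mul(add(SZ, Z), mul(add(Z, SZ), add(Z, SSZ)))))
  step 13: S(S(add(add(Z, mul(Z, add(Z, SSZ))), mul(add(SZ, Z), mul(add(Z, SZ), add(Z, SSZ))))))
  step 14: S(S(add(mul(Z, add(Z, SSZ)), mul(add(SZ, Z), mul(add(Z, SZ), add(Z, SSZ))))))
  step 15: S(S(add(Z, mul(add(SZ, Z), mul(add(Z, SZ), add(Z, SSZ))))))
  step 16: S(S(mul(add(SZ, Z), mul(add(Z, SZ), add(Z, SSZ)))))
  step 17: S(S(mul(S(add(Z, Z)), mul(add(Z, SZ), add(Z, SSZ)))))
  step 18: S(S(add(mul(add(Z, SZ), add(Z, SSZ)), mul(add(Z, Z), mul(add(Z, SZ), add(Z, SSZ))))))
  step 19: S(S(add(mul(SZ, add(Z, SSZ)), mul(add(Z, Z), mul(add(Z, SZ), add(Z, SSZ))))))
  step 20: S(S(add(add(add(Z, SSZ), mul(Z, add(Z, SSZ))), mul(add(Z, Z), mul(add(Z, SZ), add(Z, SSZ))))))
  step 21: S(S(add(add(SSZ, mul(Z, add(Z, SSZ))), mul(add(Z, Z), mul(add(Z, SZ), add(Z, SSZ))))))
  step 22: S(S(add(S(add(SZ, mul(Z, add(Z, SSZ)))), mul(add(Z, Z), mul(add(Z, SZ), add(Z, SSZ))))))
  step 23: S(S(S(add(add(SZ, mul(Z, add(Z, SSZ))), mul(add(Z, Z), mul(add(Z, SZ), add(Z, SSZ)))))))
  step 24: S(S(S(add(S(add(Z, mul(Z, add(Z, SSZ)))), mul(add(Z, Z), mul(add(Z, SZ), add(Z, SSZ)))))))
  step 25: S(S(S(S(add(add(Z, mul(Z, add(Z, SSZ))), mul(add(Z, Z), mul(add(Z, SZ), add(Z, SSZ))))))))
  step 26: S(S(S(S(add(mul(Z, add(Z, SSZ)), mul(add(Z, Z), mul(add(Z, SZ), add(Z, SSZ))))))))
  step 27: S(S(S(S(add(Z, mul(add(Z, Z), mul(add(Z, SZ), add(Z, SSZ))))))))
  step 28: S(S(S(S(mul(add(Z, Z), mul(add(Z, SZ), add(Z, SSZ)))))))
  step 29: S(S(S(S(mul(Z, mul(add(Z, SZ), add(Z, SSZ)))))))
  step 30: S^4(Z)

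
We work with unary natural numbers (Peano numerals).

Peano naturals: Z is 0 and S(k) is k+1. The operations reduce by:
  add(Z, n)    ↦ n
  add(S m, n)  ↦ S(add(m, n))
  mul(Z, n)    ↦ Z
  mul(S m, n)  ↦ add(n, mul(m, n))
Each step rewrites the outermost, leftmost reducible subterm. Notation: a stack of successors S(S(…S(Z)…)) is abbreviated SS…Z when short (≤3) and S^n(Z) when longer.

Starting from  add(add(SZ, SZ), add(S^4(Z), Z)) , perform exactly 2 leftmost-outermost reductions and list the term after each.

Answer: after 2 steps: S(add(add(Z, SZ), add(S^4(Z), Z)))

Derivation:
  start: add(add(SZ, SZ), add(S^4(Z), Z))
  step 1: add(S(add(Z, SZ)), add(S^4(Z), Z))
  step 2: S(add(add(Z, SZ), add(S^4(Z), Z)))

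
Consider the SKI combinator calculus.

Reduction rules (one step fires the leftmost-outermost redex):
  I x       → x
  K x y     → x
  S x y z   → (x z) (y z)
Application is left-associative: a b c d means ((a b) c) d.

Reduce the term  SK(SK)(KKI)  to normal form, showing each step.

Answer: normal form = K  (in 3 steps)

Reduction:
  start: SK(SK)(KKI)
  step 1: K(KKI)(SK(KKI))
  step 2: KKI
  step 3: K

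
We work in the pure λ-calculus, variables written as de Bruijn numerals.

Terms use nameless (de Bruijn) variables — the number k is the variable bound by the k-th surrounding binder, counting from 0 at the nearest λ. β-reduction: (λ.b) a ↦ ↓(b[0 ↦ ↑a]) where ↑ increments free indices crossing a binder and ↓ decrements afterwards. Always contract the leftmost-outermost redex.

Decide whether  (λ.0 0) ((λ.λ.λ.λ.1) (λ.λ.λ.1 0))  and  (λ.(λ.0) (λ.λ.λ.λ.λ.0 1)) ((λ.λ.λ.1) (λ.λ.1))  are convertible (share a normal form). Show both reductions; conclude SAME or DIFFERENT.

Term A:
  start: (λ.0 0) ((λ.λ.λ.λ.1) (λ.λ.λ.1 0))
  step 1: (λ.λ.λ.λ.1) (λ.λ.λ.1 0) ((λ.λ.λ.λ.1) (λ.λ.λ.1 0))
  step 2: (λ.λ.λ.1) ((λ.λ.λ.λ.1) (λ.λ.λ.1 0))
  step 3: λ.λ.1

Term B:
  start: (λ.(λ.0) (λ.λ.λ.λ.λ.0 1)) ((λ.λ.λ.1) (λ.λ.1))
  step 1: (λ.0) (λ.λ.λ.λ.λ.0 1)
  step 2: λ.λ.λ.λ.λ.0 1

Answer: DIFFERENT — A ⇓ λ.λ.1, B ⇓ λ.λ.λ.λ.λ.0 1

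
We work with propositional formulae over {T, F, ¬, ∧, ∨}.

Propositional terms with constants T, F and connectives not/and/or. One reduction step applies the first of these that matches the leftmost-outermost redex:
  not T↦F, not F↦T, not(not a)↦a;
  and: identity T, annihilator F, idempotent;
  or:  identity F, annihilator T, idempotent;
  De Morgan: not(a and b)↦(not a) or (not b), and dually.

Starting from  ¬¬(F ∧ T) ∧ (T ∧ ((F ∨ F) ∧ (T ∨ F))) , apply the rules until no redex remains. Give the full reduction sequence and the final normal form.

  start: ¬¬(F ∧ T) ∧ (T ∧ ((F ∨ F) ∧ (T ∨ F)))
  step 1: (F ∧ T) ∧ (T ∧ ((F ∨ F) ∧ (T ∨ F)))
  step 2: F ∧ (T ∧ ((F ∨ F) ∧ (T ∨ F)))
  step 3: F

Answer: normal form = F  (in 3 steps)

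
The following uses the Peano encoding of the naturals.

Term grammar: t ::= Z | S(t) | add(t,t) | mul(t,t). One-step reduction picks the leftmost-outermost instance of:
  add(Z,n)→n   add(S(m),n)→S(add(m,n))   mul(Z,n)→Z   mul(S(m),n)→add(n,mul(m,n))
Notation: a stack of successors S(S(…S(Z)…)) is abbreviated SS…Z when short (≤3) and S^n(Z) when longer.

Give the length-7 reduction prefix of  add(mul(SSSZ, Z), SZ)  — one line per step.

  start: add(mul(SSSZ, Z), SZ)
  [1] add(add(Z, mul(SSZ, Z)), SZ)
  [2] add(mul(SSZ, Z), SZ)
  [3] add(add(Z, mul(SZ, Z)), SZ)
  [4] add(mul(SZ, Z), SZ)
  [5] add(add(Z, mul(Z, Z)), SZ)
  [6] add(mul(Z, Z), SZ)
  [7] add(Z, SZ)

Answer: after 7 steps: add(Z, SZ)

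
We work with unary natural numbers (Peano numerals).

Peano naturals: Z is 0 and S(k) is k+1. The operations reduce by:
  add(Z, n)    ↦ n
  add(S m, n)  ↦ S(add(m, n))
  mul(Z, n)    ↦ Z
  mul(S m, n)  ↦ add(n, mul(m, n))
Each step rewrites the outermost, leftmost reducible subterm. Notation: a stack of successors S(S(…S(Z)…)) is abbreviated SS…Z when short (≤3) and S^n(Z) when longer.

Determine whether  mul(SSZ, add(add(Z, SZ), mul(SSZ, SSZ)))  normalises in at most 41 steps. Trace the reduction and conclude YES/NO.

Answer: YES — reaches normal form S^10(Z) in 39 ≤ 41 steps

Derivation:
  start: mul(SSZ, add(add(Z, SZ), mul(SSZ, SSZ)))
  step 1: add(add(add(Z, SZ), mul(SSZ, SSZ)), mul(SZ, add(add(Z, SZ), mul(SSZ, SSZ))))
  step 2: add(add(SZ, mul(SSZ, SSZ)), mul(SZ, add(add(Z, SZ), mul(SSZ, SSZ))))
  step 3: add(S(add(Z, mul(SSZ, SSZ))), mul(SZ, add(add(Z, SZ), mul(SSZ, SSZ))))
  step 4: S(add(add(Z, mul(SSZ, SSZ)), mul(SZ, add(add(Z, SZ), mul(SSZ, SSZ)))))
  step 5: S(add(mul(SSZ, SSZ), mul(SZ, add(add(Z, SZ), mul(SSZ, SSZ)))))
  step 6: S(add(add(SSZ, mul(SZ, SSZ)), mul(SZ, add(add(Z, SZ), mul(SSZ, SSZ)))))
  step 7: S(add(S(add(SZ, mul(SZ, SSZ))), mul(SZ, add(add(Z, SZ), mul(SSZ, SSZ)))))
  step 8: S(S(add(add(SZ, mul(SZ, SSZ)), mul(SZ, add(add(Z, SZ), mul(SSZ, SSZ))))))
  step 9: S(S(add(S(add(Z, mul(SZ, SSZ))), mul(SZ, add(add(Z, SZ), mul(SSZ, SSZ))))))
  step 10: S(S(S(add(add(Z, mul(SZ, SSZ)), mul(SZ, add(add(Z, SZ), mul(SSZ, SSZ)))))))
  step 11: S(S(S(add(mul(SZ, SSZ), mul(SZ, add(add(Z, SZ), mul(SSZ, SSZ)))))))
  step 12: S(S(S(add(add(SSZ, mul(Z, SSZ)), mul(SZ, add(add(Z, SZ), mul(SSZ, SSZ)))))))
  step 13: S(S(S(add(S(add(SZ, mul(Z, SSZ))), mul(SZ, add(add(Z, SZ), mul(SSZ, SSZ)))))))
  step 14: S(S(S(S(add(add(SZ, mul(Z, SSZ)), mul(SZ, add(add(Z, SZ), mul(SSZ, SSZ))))))))
  step 15: S(S(S(S(add(S(add(Z, mul(Z, SSZ))), mul(SZ, add(add(Z, SZ), mul(SSZ, SSZ))))))))
  step 16: S(S(S(S(S(add(add(Z, mul(Z, SSZ)), mul(SZ, add(add(Z, SZ), mul(SSZ, SSZ)))))))))
  step 17: S(S(S(S(S(add(mul(Z, SSZ), mul(SZ, add(add(Z, SZ), mul(SSZ, SSZ)))))))))
  step 18: S(S(S(S(S(add(Z, mul(SZ, add(add(Z, SZ), mul(SSZ, SSZ)))))))))
  step 19: S(S(S(S(S(mul(SZ, add(add(Z, SZ), mul(SSZ, SSZ))))))))
  step 20: S(S(S(S(S(add(add(add(Z, SZ), mul(SSZ, SSZ)), mul(Z, add(add(Z, SZ), mul(SSZ, SSZ)))))))))
  step 21: S(S(S(S(S(add(add(SZ, mul(SSZ, SSZ)), mul(Z, add(add(Z, SZ), mul(SSZ, SSZ)))))))))
  step 22: S(S(S(S(S(add(S(add(Z, mul(SSZ, SSZ))), mul(Z, add(add(Z, SZ), mul(SSZ, SSZ)))))))))
  step 23: S(S(S(S(S(S(add(add(Z, mul(SSZ, SSZ)), mul(Z, add(add(Z, SZ), mul(SSZ, SSZ))))))))))
  step 24: S(S(S(S(S(S(add(mul(SSZ, SSZ), mul(Z, add(add(Z, SZ), mul(SSZ, SSZ))))))))))
  step 25: S(S(S(S(S(S(add(add(SSZ, mul(SZ, SSZ)), mul(Z, add(add(Z, SZ), mul(SSZ, SSZ))))))))))
  step 26: S(S(S(S(S(S(add(S(add(SZ, mul(SZ, SSZ))), mul(Z, add(add(Z, SZ), mul(SSZ, SSZ))))))))))
  step 27: S(S(S(S(S(S(S(add(add(SZ, mul(SZ, SSZ)), mul(Z, add(add(Z, SZ), mul(SSZ, SSZ)))))))))))
  step 28: S(S(S(S(S(S(S(add(S(add(Z, mul(SZ, SSZ))), mul(Z, add(add(Z, SZ), mul(SSZ, SSZ)))))))))))
  step 29: S(S(S(S(S(S(S(S(add(add(Z, mul(SZ, SSZ)), mul(Z, add(add(Z, SZ), mul(SSZ, SSZ))))))))))))
  step 30: S(S(S(S(S(S(S(S(add(mul(SZ, SSZ), mul(Z, add(add(Z, SZ), mul(SSZ, SSZ))))))))))))
  step 31: S(S(S(S(S(S(S(S(add(add(SSZ, mul(Z, SSZ)), mul(Z, add(add(Z, SZ), mul(SSZ, SSZ))))))))))))
  step 32: S(S(S(S(S(S(S(S(add(S(add(SZ, mul(Z, SSZ))), mul(Z, add(add(Z, SZ), mul(SSZ, SSZ))))))))))))
  step 33: S(S(S(S(S(S(S(S(S(add(add(SZ, mul(Z, SSZ)), mul(Z, add(add(Z, SZ), mul(SSZ, SSZ)))))))))))))
  step 34: S(S(S(S(S(S(S(S(S(add(S(add(Z, mul(Z, SSZ))), mul(Z, add(add(Z, SZ), mul(SSZ, SSZ)))))))))))))
  step 35: S(S(S(S(S(S(S(S(S(S(add(add(Z, mul(Z, SSZ)), mul(Z, add(add(Z, SZ), mul(SSZ, SSZ))))))))))))))
  step 36: S(S(S(S(S(S(S(S(S(S(add(mul(Z, SSZ), mul(Z, add(add(Z, SZ), mul(SSZ, SSZ))))))))))))))
  step 37: S(S(S(S(S(S(S(S(S(S(add(Z, mul(Z, add(add(Z, SZ), mul(SSZ, SSZ))))))))))))))
  step 38: S(S(S(S(S(S(S(S(S(S(mul(Z, add(add(Z, SZ), mul(SSZ, SSZ)))))))))))))
  step 39: S^10(Z)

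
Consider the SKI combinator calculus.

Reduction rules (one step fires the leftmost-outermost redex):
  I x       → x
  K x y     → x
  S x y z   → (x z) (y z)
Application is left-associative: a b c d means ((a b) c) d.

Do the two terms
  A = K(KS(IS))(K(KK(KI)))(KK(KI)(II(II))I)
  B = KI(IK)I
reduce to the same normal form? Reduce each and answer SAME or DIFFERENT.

Answer: DIFFERENT — A ⇓ SI, B ⇓ I

Working:
Term A:
  start: K(KS(IS))(K(KK(KI)))(KK(KI)(II(II))I)
  step 1: KS(IS)(KK(KI)(II(II))I)
  step 2: S(KK(KI)(II(II))I)
  step 3: S(K(II(II))I)
  step 4: S(II(II))
  step 5: S(I(II))
  step 6: S(II)
  step 7: SI

Term B:
  start: KI(IK)I
  step 1: II
  step 2: I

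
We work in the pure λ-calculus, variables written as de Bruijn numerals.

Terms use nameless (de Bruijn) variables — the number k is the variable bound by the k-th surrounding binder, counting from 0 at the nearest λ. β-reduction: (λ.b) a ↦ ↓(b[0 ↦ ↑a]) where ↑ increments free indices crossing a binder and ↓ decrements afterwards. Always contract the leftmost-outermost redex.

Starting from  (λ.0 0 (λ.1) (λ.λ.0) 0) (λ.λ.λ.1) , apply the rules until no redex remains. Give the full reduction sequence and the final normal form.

Answer: normal form = λ.λ.λ.1  (in 5 steps)

Reduction:
  start: (λ.0 0 (λ.1) (λ.λ.0) 0) (λ.λ.λ.1)
  step 1: (λ.λ.λ.1) (λ.λ.λ.1) (λ.λ.λ.λ.1) (λ.λ.0) (λ.λ.λ.1)
  step 2: (λ.λ.1) (λ.λ.λ.λ.1) (λ.λ.0) (λ.λ.λ.1)
  step 3: (λ.λ.λ.λ.λ.1) (λ.λ.0) (λ.λ.λ.1)
  step 4: (λ.λ.λ.λ.1) (λ.λ.λ.1)
  step 5: λ.λ.λ.1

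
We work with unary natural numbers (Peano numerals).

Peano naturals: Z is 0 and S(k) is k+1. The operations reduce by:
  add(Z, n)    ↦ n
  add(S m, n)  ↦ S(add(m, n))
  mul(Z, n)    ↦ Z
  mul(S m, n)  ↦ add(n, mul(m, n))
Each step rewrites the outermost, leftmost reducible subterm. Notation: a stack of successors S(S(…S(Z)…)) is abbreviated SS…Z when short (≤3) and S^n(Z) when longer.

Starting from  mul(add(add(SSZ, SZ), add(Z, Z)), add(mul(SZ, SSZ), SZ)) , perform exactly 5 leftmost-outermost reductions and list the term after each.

  start: mul(add(add(SSZ, SZ), add(Z, Z)), add(mul(SZ, SSZ), SZ))
  step 1: mul(add(S(add(SZ, SZ)), add(Z, Z)), add(mul(SZ, SSZ), SZ))
  step 2: mul(S(add(add(SZ, SZ), add(Z, Z))), add(mul(SZ, SSZ), SZ))
  step 3: add(add(mul(SZ, SSZ), SZ), mul(add(add(SZ, SZ), add(Z, Z)), add(mul(SZ, SSZ), SZ)))
  step 4: add(add(add(SSZ, mul(Z, SSZ)), SZ), mul(add(add(SZ, SZ), add(Z, Z)), add(mul(SZ, SSZ), SZ)))
  step 5: add(add(S(add(SZ, mul(Z, SSZ))), SZ), mul(add(add(SZ, SZ), add(Z, Z)), add(mul(SZ, SSZ), SZ)))

Answer: after 5 steps: add(add(S(add(SZ, mul(Z, SSZ))), SZ), mul(add(add(SZ, SZ), add(Z, Z)), add(mul(SZ, SSZ), SZ)))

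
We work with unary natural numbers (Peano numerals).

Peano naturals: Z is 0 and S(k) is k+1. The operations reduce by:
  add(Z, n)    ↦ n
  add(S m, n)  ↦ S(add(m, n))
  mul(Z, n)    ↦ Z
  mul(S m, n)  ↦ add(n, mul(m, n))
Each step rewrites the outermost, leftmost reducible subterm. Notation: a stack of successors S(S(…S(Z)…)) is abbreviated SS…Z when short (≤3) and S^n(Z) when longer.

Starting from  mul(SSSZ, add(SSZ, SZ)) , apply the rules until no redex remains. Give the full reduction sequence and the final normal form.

  start: mul(SSSZ, add(SSZ, SZ))
  →1  add(add(SSZ, SZ), mul(SSZ, add(SSZ, SZ)))
  →2  add(S(add(SZ, SZ)), mul(SSZ, add(SSZ, SZ)))
  →3  S(add(add(SZ, SZ), mul(SSZ, add(SSZ, SZ))))
  →4  S(add(S(add(Z, SZ)), mul(SSZ, add(SSZ, SZ))))
  →5  S(S(add(add(Z, SZ), mul(SSZ, add(SSZ, SZ)))))
  →6  S(S(add(SZ, mul(SSZ, add(SSZ, SZ)))))
  →7  S(S(S(add(Z, mul(SSZ, add(SSZ, SZ))))))
  →8  S(S(S(mul(SSZ, add(SSZ, SZ)))))
  →9  S(S(S(add(add(SSZ, SZ), mul(SZ, add(SSZ, SZ))))))
  →10  S(S(S(add(S(add(SZ, SZ)), mul(SZ, add(SSZ, SZ))))))
  →11  S(S(S(S(add(add(SZ, SZ), mul(SZ, add(SSZ, SZ)))))))
  →12  S(S(S(S(add(S(add(Z, SZ)), mul(SZ, add(SSZ, SZ)))))))
  →13  S(S(S(S(S(add(add(Z, SZ), mul(SZ, add(SSZ, SZ))))))))
  →14  S(S(S(S(S(add(SZ, mul(SZ, add(SSZ, SZ))))))))
  →15  S(S(S(S(S(S(add(Z, mul(SZ, add(SSZ, SZ)))))))))
  →16  S(S(S(S(S(S(mul(SZ, add(SSZ, SZ))))))))
  →17  S(S(S(S(S(S(add(add(SSZ, SZ), mul(Z, add(SSZ, SZ)))))))))
  →18  S(S(S(S(S(S(add(S(add(SZ, SZ)), mul(Z, add(SSZ, SZ)))))))))
  →19  S(S(S(S(S(S(S(add(add(SZ, SZ), mul(Z, add(SSZ, SZ))))))))))
  →20  S(S(S(S(S(S(S(add(S(add(Z, SZ)), mul(Z, add(SSZ, SZ))))))))))
  →21  S(S(S(S(S(S(S(S(add(add(Z, SZ), mul(Z, add(SSZ, SZ)))))))))))
  →22  S(S(S(S(S(S(S(S(add(SZ, mul(Z, add(SSZ, SZ)))))))))))
  →23  S(S(S(S(S(S(S(S(S(add(Z, mul(Z, add(SSZ, SZ))))))))))))
  →24  S(S(S(S(S(S(S(S(S(mul(Z, add(SSZ, SZ)))))))))))
  →25  S^9(Z)

Answer: normal form = S^9(Z)  (in 25 steps)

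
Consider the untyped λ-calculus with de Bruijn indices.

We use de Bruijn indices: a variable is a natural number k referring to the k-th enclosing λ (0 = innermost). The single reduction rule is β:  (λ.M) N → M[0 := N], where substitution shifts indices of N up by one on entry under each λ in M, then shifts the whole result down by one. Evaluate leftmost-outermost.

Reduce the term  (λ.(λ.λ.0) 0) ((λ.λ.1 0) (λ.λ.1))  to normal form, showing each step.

  start: (λ.(λ.λ.0) 0) ((λ.λ.1 0) (λ.λ.1))
  →1  (λ.λ.0) ((λ.λ.1 0) (λ.λ.1))
  →2  λ.0

Answer: normal form = λ.0  (in 2 steps)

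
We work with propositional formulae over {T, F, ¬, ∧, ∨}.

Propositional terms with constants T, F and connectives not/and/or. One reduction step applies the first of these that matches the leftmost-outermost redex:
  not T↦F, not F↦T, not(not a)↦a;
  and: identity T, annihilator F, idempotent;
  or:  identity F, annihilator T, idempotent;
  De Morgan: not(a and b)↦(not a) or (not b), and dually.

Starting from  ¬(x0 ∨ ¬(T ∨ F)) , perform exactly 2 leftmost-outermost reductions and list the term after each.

  start: ¬(x0 ∨ ¬(T ∨ F))
  [1] ¬x0 ∧ ¬¬(T ∨ F)
  [2] ¬x0 ∧ (T ∨ F)

Answer: after 2 steps: ¬x0 ∧ (T ∨ F)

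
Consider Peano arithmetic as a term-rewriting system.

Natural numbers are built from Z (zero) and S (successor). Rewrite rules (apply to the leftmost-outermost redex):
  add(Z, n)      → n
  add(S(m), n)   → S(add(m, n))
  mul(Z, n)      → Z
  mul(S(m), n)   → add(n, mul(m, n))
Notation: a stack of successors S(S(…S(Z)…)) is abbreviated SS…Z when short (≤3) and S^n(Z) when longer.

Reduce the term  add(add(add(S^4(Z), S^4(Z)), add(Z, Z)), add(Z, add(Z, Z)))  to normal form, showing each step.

  start: add(add(add(S^4(Z), S^4(Z)), add(Z, Z)), add(Z, add(Z, Z)))
  [1] add(add(S(add(SSSZ, S^4(Z))), add(Z, Z)), add(Z, add(Z, Z)))
  [2] add(S(add(add(SSSZ, S^4(Z)), add(Z, Z))), add(Z, add(Z, Z)))
  [3] S(add(add(add(SSSZ, S^4(Z)), add(Z, Z)), add(Z, add(Z, Z))))
  [4] S(add(add(S(add(SSZ, S^4(Z))), add(Z, Z)), add(Z, add(Z, Z))))
  [5] S(add(S(add(add(SSZ, S^4(Z)), add(Z, Z))), add(Z, add(Z, Z))))
  [6] S(S(add(add(add(SSZ, S^4(Z)), add(Z, Z)), add(Z, add(Z, Z)))))
  [7] S(S(add(add(S(add(SZ, S^4(Z))), add(Z, Z)), add(Z, add(Z, Z)))))
  [8] S(S(add(S(add(add(SZ, S^4(Z)), add(Z, Z))), add(Z, add(Z, Z)))))
  [9] S(S(S(add(add(add(SZ, S^4(Z)), add(Z, Z)), add(Z, add(Z, Z))))))
  [10] S(S(S(add(add(S(add(Z, S^4(Z))), add(Z, Z)), add(Z, add(Z, Z))))))
  [11] S(S(S(add(S(add(add(Z, S^4(Z)), add(Z, Z))), add(Z, add(Z, Z))))))
  [12] S(S(S(S(add(add(add(Z, S^4(Z)), add(Z, Z)), add(Z, add(Z, Z)))))))
  [13] S(S(S(S(add(add(S^4(Z), add(Z, Z)), add(Z, add(Z, Z)))))))
  [14] S(S(S(S(add(S(add(SSSZ, add(Z, Z))), add(Z, add(Z, Z)))))))
  [15] S(S(S(S(S(add(add(SSSZ, add(Z, Z)), add(Z, add(Z, Z))))))))
  [16] S(S(S(S(S(add(S(add(SSZ, add(Z, Z))), add(Z, add(Z, Z))))))))
  [17] S(S(S(S(S(S(add(add(SSZ, add(Z, Z)), add(Z, add(Z, Z)))))))))
  [18] S(S(S(S(S(S(add(S(add(SZ, add(Z, Z))), add(Z, add(Z, Z)))))))))
  [19] S(S(S(S(S(S(S(add(add(SZ, add(Z, Z)), add(Z, add(Z, Z))))))))))
  [20] S(S(S(S(S(S(S(add(S(add(Z, add(Z, Z))), add(Z, add(Z, Z))))))))))
  [21] S(S(S(S(S(S(S(S(add(add(Z, add(Z, Z)), add(Z, add(Z, Z)))))))))))
  [22] S(S(S(S(S(S(S(S(add(add(Z, Z), add(Z, add(Z, Z)))))))))))
  [23] S(S(S(S(S(S(S(S(add(Z, add(Z, add(Z, Z)))))))))))
  [24] S(S(S(S(S(S(S(S(add(Z, add(Z, Z))))))))))
  [25] S(S(S(S(S(S(S(S(add(Z, Z)))))))))
  [26] S^8(Z)

Answer: normal form = S^8(Z)  (in 26 steps)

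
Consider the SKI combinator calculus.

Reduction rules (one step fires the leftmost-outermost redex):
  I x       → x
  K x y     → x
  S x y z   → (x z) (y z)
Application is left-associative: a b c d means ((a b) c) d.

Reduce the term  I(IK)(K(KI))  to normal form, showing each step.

  start: I(IK)(K(KI))
  step 1: IK(K(KI))
  step 2: K(K(KI))

Answer: normal form = K(K(KI))  (in 2 steps)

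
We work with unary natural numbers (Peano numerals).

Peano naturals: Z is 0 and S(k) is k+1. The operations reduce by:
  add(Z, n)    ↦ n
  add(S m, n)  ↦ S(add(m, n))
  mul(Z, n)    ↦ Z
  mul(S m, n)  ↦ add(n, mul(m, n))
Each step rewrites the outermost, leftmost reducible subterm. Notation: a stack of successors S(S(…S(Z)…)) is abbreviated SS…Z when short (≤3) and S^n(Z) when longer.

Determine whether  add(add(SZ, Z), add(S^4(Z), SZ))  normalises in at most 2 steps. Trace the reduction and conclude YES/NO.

Answer: NO — after 2 steps the term is S(add(add(Z, Z), add(S^4(Z), SZ))), not yet normal

Working:
  start: add(add(SZ, Z), add(S^4(Z), SZ))
  step 1: add(S(add(Z, Z)), add(S^4(Z), SZ))
  step 2: S(add(add(Z, Z), add(S^4(Z), SZ)))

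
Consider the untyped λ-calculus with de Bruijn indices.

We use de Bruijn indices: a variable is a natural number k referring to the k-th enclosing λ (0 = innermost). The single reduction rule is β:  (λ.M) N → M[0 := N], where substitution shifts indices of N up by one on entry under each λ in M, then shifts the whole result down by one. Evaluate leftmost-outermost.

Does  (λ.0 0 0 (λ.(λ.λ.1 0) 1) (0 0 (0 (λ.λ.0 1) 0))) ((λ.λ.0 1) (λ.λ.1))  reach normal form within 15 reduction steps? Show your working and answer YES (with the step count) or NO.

Answer: YES — reaches normal form λ.λ.0 (λ.λ.1) in 12 ≤ 15 steps

Reduction:
  start: (λ.0 0 0 (λ.(λ.λ.1 0) 1) (0 0 (0 (λ.λ.0 1) 0))) ((λ.λ.0 1) (λ.λ.1))
  [1] (λ.λ.0 1) (λ.λ.1) ((λ.λ.0 1) (λ.λ.1)) ((λ.λ.0 1) (λ.λ.1)) (λ.(λ.λ.1 0) ((λ.λ.0 1) (λ.λ.1))) ((λ.λ.0 1) (λ.λ.1) ((λ.λ.0 1) (λ.λ.1)) ((λ.λ.0 1) (λ.λ.1) (λ.λ.0 1) ((λ.λ.0 1) (λ.λ.1))))
  [2] (λ.0 (λ.λ.1)) ((λ.λ.0 1) (λ.λ.1)) ((λ.λ.0 1) (λ.λ.1)) (λ.(λ.λ.1 0) ((λ.λ.0 1) (λ.λ.1))) ((λ.λ.0 1) (λ.λ.1) ((λ.λ.0 1) (λ.λ.1)) ((λ.λ.0 1) (λ.λ.1) (λ.λ.0 1) ((λ.λ.0 1) (λ.λ.1))))
  [3] (λ.λ.0 1) (λ.λ.1) (λ.λ.1) ((λ.λ.0 1) (λ.λ.1)) (λ.(λ.λ.1 0) ((λ.λ.0 1) (λ.λ.1))) ((λ.λ.0 1) (λ.λ.1) ((λ.λ.0 1) (λ.λ.1)) ((λ.λ.0 1) (λ.λ.1) (λ.λ.0 1) ((λ.λ.0 1) (λ.λ.1))))
  [4] (λ.0 (λ.λ.1)) (λ.λ.1) ((λ.λ.0 1) (λ.λ.1)) (λ.(λ.λ.1 0) ((λ.λ.0 1) (λ.λ.1))) ((λ.λ.0 1) (λ.λ.1) ((λ.λ.0 1) (λ.λ.1)) ((λ.λ.0 1) (λ.λ.1) (λ.λ.0 1) ((λ.λ.0 1) (λ.λ.1))))
  [5] (λ.λ.1) (λ.λ.1) ((λ.λ.0 1) (λ.λ.1)) (λ.(λ.λ.1 0) ((λ.λ.0 1) (λ.λ.1))) ((λ.λ.0 1) (λ.λ.1) ((λ.λ.0 1) (λ.λ.1)) ((λ.λ.0 1) (λ.λ.1) (λ.λ.0 1) ((λ.λ.0 1) (λ.λ.1))))
  [6] (λ.λ.λ.1) ((λ.λ.0 1) (λ.λ.1)) (λ.(λ.λ.1 0) ((λ.λ.0 1) (λ.λ.1))) ((λ.λ.0 1) (λ.λ.1) ((λ.λ.0 1) (λ.λ.1)) ((λ.λ.0 1) (λ.λ.1) (λ.λ.0 1) ((λ.λ.0 1) (λ.λ.1))))
  [7] (λ.λ.1) (λ.(λ.λ.1 0) ((λ.λ.0 1) (λ.λ.1))) ((λ.λ.0 1) (λ.λ.1) ((λ.λ.0 1) (λ.λ.1)) ((λ.λ.0 1) (λ.λ.1) (λ.λ.0 1) ((λ.λ.0 1) (λ.λ.1))))
  [8] (λ.λ.(λ.λ.1 0) ((λ.λ.0 1) (λ.λ.1))) ((λ.λ.0 1) (λ.λ.1) ((λ.λ.0 1) (λ.λ.1)) ((λ.λ.0 1) (λ.λ.1) (λ.λ.0 1) ((λ.λ.0 1) (λ.λ.1))))
  [9] λ.(λ.λ.1 0) ((λ.λ.0 1) (λ.λ.1))
  [10] λ.λ.(λ.λ.0 1) (λ.λ.1) 0
  [11] λ.λ.(λ.0 (λ.λ.1)) 0
  [12] λ.λ.0 (λ.λ.1)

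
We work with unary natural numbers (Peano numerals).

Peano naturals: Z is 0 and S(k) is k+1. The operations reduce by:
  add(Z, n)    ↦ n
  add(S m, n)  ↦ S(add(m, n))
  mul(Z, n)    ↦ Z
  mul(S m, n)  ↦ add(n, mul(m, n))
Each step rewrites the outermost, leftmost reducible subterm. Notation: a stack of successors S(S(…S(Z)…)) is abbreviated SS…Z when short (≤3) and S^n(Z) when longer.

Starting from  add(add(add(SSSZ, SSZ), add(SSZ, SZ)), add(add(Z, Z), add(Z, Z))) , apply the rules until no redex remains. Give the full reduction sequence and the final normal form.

Answer: normal form = S^8(Z)  (in 25 steps)

Reduction:
  start: add(add(add(SSSZ, SSZ), add(SSZ, SZ)), add(add(Z, Z), add(Z, Z)))
  [1] add(add(S(add(SSZ, SSZ)), add(SSZ, SZ)), add(add(Z, Z), add(Z, Z)))
  [2] add(S(add(add(SSZ, SSZ), add(SSZ, SZ))), add(add(Z, Z), add(Z, Z)))
  [3] S(add(add(add(SSZ, SSZ), add(SSZ, SZ)), add(add(Z, Z), add(Z, Z))))
  [4] S(add(add(S(add(SZ, SSZ)), add(SSZ, SZ)), add(add(Z, Z), add(Z, Z))))
  [5] S(add(S(add(add(SZ, SSZ), add(SSZ, SZ))), add(add(Z, Z), add(Z, Z))))
  [6] S(S(add(add(add(SZ, SSZ), add(SSZ, SZ)), add(add(Z, Z), add(Z, Z)))))
  [7] S(S(add(add(S(add(Z, SSZ)), add(SSZ, SZ)), add(add(Z, Z), add(Z, Z)))))
  [8] S(S(add(S(add(add(Z, SSZ), add(SSZ, SZ))), add(add(Z, Z), add(Z, Z)))))
  [9] S(S(S(add(add(add(Z, SSZ), add(SSZ, SZ)), add(add(Z, Z), add(Z, Z))))))
  [10] S(S(S(add(add(SSZ, add(SSZ, SZ)), add(add(Z, Z), add(Z, Z))))))
  [11] S(S(S(add(S(add(SZ, add(SSZ, SZ))), add(add(Z, Z), add(Z, Z))))))
  [12] S(S(S(S(add(add(SZ, add(SSZ, SZ)), add(add(Z, Z), add(Z, Z)))))))
  [13] S(S(S(S(add(S(add(Z, add(SSZ, SZ))), add(add(Z, Z), add(Z, Z)))))))
  [14] S(S(S(S(S(add(add(Z, add(SSZ, SZ)), add(add(Z, Z), add(Z, Z))))))))
  [15] S(S(S(S(S(add(add(SSZ, SZ), add(add(Z, Z), add(Z, Z))))))))
  [16] S(S(S(S(S(add(S(add(SZ, SZ)), add(add(Z, Z), add(Z, Z))))))))
  [17] S(S(S(S(S(S(add(add(SZ, SZ), add(add(Z, Z), add(Z, Z)))))))))
  [18] S(S(S(S(S(S(add(S(add(Z, SZ)), add(add(Z, Z), add(Z, Z)))))))))
  [19] S(S(S(S(S(S(S(add(add(Z, SZ), add(add(Z, Z), add(Z, Z))))))))))
  [20] S(S(S(S(S(S(S(add(SZ, add(add(Z, Z), add(Z, Z))))))))))
  [21] S(S(S(S(S(S(S(S(add(Z, add(add(Z, Z), add(Z, Z)))))))))))
  [22] S(S(S(S(S(S(S(S(add(add(Z, Z), add(Z, Z))))))))))
  [23] S(S(S(S(S(S(S(S(add(Z, add(Z, Z))))))))))
  [24] S(S(S(S(S(S(S(S(add(Z, Z)))))))))
  [25] S^8(Z)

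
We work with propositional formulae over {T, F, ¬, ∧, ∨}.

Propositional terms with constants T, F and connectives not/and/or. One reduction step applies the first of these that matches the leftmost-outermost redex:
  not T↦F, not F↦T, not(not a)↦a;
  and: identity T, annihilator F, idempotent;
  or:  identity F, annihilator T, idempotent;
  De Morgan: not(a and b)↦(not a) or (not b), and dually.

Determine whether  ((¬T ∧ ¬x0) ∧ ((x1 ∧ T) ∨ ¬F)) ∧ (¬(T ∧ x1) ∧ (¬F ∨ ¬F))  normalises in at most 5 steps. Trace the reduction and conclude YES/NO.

  start: ((¬T ∧ ¬x0) ∧ ((x1 ∧ T) ∨ ¬F)) ∧ (¬(T ∧ x1) ∧ (¬F ∨ ¬F))
  →1  ((F ∧ ¬x0) ∧ ((x1 ∧ T) ∨ ¬F)) ∧ (¬(T ∧ x1) ∧ (¬F ∨ ¬F))
  →2  (F ∧ ((x1 ∧ T) ∨ ¬F)) ∧ (¬(T ∧ x1) ∧ (¬F ∨ ¬F))
  →3  F ∧ (¬(T ∧ x1) ∧ (¬F ∨ ¬F))
  →4  F

Answer: YES — reaches normal form F in 4 ≤ 5 steps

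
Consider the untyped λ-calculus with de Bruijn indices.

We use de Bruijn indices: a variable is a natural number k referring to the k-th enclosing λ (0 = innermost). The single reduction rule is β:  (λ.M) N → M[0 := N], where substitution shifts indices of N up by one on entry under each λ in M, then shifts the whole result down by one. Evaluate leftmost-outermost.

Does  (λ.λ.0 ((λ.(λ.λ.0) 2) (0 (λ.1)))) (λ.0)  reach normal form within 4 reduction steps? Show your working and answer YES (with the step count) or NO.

  start: (λ.λ.0 ((λ.(λ.λ.0) 2) (0 (λ.1)))) (λ.0)
  [1] λ.0 ((λ.(λ.λ.0) (λ.0)) (0 (λ.1)))
  [2] λ.0 ((λ.λ.0) (λ.0))
  [3] λ.0 (λ.0)

Answer: YES — reaches normal form λ.0 (λ.0) in 3 ≤ 4 steps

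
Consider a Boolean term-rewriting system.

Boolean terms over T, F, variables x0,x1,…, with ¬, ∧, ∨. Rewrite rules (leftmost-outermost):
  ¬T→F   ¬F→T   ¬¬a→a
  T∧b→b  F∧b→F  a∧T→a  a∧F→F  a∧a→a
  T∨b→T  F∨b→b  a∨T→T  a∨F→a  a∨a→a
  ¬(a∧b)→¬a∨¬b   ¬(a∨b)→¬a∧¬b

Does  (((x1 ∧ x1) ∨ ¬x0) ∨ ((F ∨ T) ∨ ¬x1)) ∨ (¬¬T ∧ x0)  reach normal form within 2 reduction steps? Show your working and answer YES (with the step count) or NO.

Answer: NO — after 2 steps the term is ((x1 ∨ ¬x0) ∨ (T ∨ ¬x1)) ∨ (¬¬T ∧ x0), not yet normal

Reduction:
  start: (((x1 ∧ x1) ∨ ¬x0) ∨ ((F ∨ T) ∨ ¬x1)) ∨ (¬¬T ∧ x0)
  step 1: ((x1 ∨ ¬x0) ∨ ((F ∨ T) ∨ ¬x1)) ∨ (¬¬T ∧ x0)
  step 2: ((x1 ∨ ¬x0) ∨ (T ∨ ¬x1)) ∨ (¬¬T ∧ x0)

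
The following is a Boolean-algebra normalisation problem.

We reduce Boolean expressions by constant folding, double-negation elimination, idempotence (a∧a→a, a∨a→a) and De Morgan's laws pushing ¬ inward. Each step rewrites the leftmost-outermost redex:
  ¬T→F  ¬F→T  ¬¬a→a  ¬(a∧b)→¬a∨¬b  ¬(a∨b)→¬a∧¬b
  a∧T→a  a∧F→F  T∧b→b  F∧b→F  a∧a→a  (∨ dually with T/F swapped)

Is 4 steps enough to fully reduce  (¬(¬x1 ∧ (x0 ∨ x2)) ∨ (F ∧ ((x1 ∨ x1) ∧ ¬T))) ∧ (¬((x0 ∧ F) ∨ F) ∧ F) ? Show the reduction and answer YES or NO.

  start: (¬(¬x1 ∧ (x0 ∨ x2)) ∨ (F ∧ ((x1 ∨ x1) ∧ ¬T))) ∧ (¬((x0 ∧ F) ∨ F) ∧ F)
  →1  ((¬¬x1 ∨ ¬(x0 ∨ x2)) ∨ (F ∧ ((x1 ∨ x1) ∧ ¬T))) ∧ (¬((x0 ∧ F) ∨ F) ∧ F)
  →2  ((x1 ∨ ¬(x0 ∨ x2)) ∨ (F ∧ ((x1 ∨ x1) ∧ ¬T))) ∧ (¬((x0 ∧ F) ∨ F) ∧ F)
  →3  ((x1 ∨ (¬x0 ∧ ¬x2)) ∨ (F ∧ ((x1 ∨ x1) ∧ ¬T))) ∧ (¬((x0 ∧ F) ∨ F) ∧ F)
  →4  ((x1 ∨ (¬x0 ∧ ¬x2)) ∨ F) ∧ (¬((x0 ∧ F) ∨ F) ∧ F)

Answer: NO — after 4 steps the term is ((x1 ∨ (¬x0 ∧ ¬x2)) ∨ F) ∧ (¬((x0 ∧ F) ∨ F) ∧ F), not yet normal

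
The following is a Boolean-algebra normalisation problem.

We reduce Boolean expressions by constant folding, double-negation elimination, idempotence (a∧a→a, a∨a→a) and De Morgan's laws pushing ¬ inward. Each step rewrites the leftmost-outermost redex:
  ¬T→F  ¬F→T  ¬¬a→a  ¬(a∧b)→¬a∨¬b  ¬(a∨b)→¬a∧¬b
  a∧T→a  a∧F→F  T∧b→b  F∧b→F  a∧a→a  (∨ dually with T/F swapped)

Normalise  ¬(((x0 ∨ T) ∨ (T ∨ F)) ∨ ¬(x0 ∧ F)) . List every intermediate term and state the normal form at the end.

  start: ¬(((x0 ∨ T) ∨ (T ∨ F)) ∨ ¬(x0 ∧ F))
  step 1: ¬((x0 ∨ T) ∨ (T ∨ F)) ∧ ¬¬(x0 ∧ F)
  step 2: (¬(x0 ∨ T) ∧ ¬(T ∨ F)) ∧ ¬¬(x0 ∧ F)
  step 3: ((¬x0 ∧ ¬T) ∧ ¬(T ∨ F)) ∧ ¬¬(x0 ∧ F)
  step 4: ((¬x0 ∧ F) ∧ ¬(T ∨ F)) ∧ ¬¬(x0 ∧ F)
  step 5: (F ∧ ¬(T ∨ F)) ∧ ¬¬(x0 ∧ F)
  step 6: F ∧ ¬¬(x0 ∧ F)
  step 7: F

Answer: normal form = F  (in 7 steps)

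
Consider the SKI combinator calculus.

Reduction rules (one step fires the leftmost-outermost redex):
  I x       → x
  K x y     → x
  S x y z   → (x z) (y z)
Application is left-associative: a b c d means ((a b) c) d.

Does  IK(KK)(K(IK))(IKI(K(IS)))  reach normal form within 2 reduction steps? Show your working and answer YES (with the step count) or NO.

Answer: NO — after 2 steps the term is KK(IKI(K(IS))), not yet normal

Working:
  start: IK(KK)(K(IK))(IKI(K(IS)))
  step 1: K(KK)(K(IK))(IKI(K(IS)))
  step 2: KK(IKI(K(IS)))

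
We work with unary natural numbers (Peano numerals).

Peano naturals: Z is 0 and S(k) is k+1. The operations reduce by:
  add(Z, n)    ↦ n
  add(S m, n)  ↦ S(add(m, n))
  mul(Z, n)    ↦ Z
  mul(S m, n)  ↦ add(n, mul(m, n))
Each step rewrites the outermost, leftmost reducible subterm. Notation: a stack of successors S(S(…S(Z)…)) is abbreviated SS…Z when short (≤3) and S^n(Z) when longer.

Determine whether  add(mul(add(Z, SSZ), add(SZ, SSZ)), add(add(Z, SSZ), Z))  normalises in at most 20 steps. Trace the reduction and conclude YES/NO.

  start: add(mul(add(Z, SSZ), add(SZ, SSZ)), add(add(Z, SSZ), Z))
  →1  add(mul(SSZ, add(SZ, SSZ)), add(add(Z, SSZ), Z))
  →2  add(add(add(SZ, SSZ), mul(SZ, add(SZ, SSZ))), add(add(Z, SSZ), Z))
  →3  add(add(S(add(Z, SSZ)), mul(SZ, add(SZ, SSZ))), add(add(Z, SSZ), Z))
  →4  add(S(add(add(Z, SSZ), mul(SZ, add(SZ, SSZ)))), add(add(Z, SSZ), Z))
  →5  S(add(add(add(Z, SSZ), mul(SZ, add(SZ, SSZ))), add(add(Z, SSZ), Z)))
  →6  S(add(add(SSZ, mul(SZ, add(SZ, SSZ))), add(add(Z, SSZ), Z)))
  →7  S(add(S(add(SZ, mul(SZ, add(SZ, SSZ)))), add(add(Z, SSZ), Z)))
  →8  S(S(add(add(SZ, mul(SZ, add(SZ, SSZ))), add(add(Z, SSZ), Z))))
  →9  S(S(add(S(add(Z, mul(SZ, add(SZ, SSZ)))), add(add(Z, SSZ), Z))))
  →10  S(S(S(add(add(Z, mul(SZ, add(SZ, SSZ))), add(add(Z, SSZ), Z)))))
  →11  S(S(S(add(mul(SZ, add(SZ, SSZ)), add(add(Z, SSZ), Z)))))
  →12  S(S(S(add(add(add(SZ, SSZ), mul(Z, add(SZ, SSZ))), add(add(Z, SSZ), Z)))))
  →13  S(S(S(add(add(S(add(Z, SSZ)), mul(Z, add(SZ, SSZ))), add(add(Z, SSZ), Z)))))
  →14  S(S(S(add(S(add(add(Z, SSZ), mul(Z, add(SZ, SSZ)))), add(add(Z, SSZ), Z)))))
  →15  S(S(S(S(add(add(add(Z, SSZ), mul(Z, add(SZ, SSZ))), add(add(Z, SSZ), Z))))))
  →16  S(S(S(S(add(add(SSZ, mul(Z, add(SZ, SSZ))), add(add(Z, SSZ), Z))))))
  →17  S(S(S(S(add(S(add(SZ, mul(Z, add(SZ, SSZ)))), add(add(Z, SSZ), Z))))))
  →18  S(S(S(S(S(add(add(SZ, mul(Z, add(SZ, SSZ))), add(add(Z, SSZ), Z)))))))
  →19  S(S(S(S(S(add(S(add(Z, mul(Z, add(SZ, SSZ)))), add(add(Z, SSZ), Z)))))))
  →20  S(S(S(S(S(S(add(add(Z, mul(Z, add(SZ, SSZ))), add(add(Z, SSZ), Z))))))))

Answer: NO — after 20 steps the term is S(S(S(S(S(S(add(add(Z, mul(Z, add(SZ, SSZ))), add(add(Z, SSZ), Z)))))))), not yet normal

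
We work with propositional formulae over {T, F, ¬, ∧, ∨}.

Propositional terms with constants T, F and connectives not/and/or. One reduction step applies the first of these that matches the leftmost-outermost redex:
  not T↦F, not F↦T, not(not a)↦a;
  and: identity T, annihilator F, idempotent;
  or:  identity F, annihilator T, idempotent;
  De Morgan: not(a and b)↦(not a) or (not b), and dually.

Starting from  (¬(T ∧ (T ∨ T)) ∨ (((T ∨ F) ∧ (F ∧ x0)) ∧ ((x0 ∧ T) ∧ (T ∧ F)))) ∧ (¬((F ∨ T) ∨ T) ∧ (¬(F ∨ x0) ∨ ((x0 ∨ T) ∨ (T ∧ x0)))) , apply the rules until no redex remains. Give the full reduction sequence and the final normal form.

  start: (¬(T ∧ (T ∨ T)) ∨ (((T ∨ F) ∧ (F ∧ x0)) ∧ ((x0 ∧ T) ∧ (T ∧ F)))) ∧ (¬((F ∨ T) ∨ T) ∧ (¬(F ∨ x0) ∨ ((x0 ∨ T) ∨ (T ∧ x0))))
  →1  ((¬T ∨ ¬(T ∨ T)) ∨ (((T ∨ F) ∧ (F ∧ x0)) ∧ ((x0 ∧ T) ∧ (T ∧ F)))) ∧ (¬((F ∨ T) ∨ T) ∧ (¬(F ∨ x0) ∨ ((x0 ∨ T) ∨ (T ∧ x0))))
  →2  ((F ∨ ¬(T ∨ T)) ∨ (((T ∨ F) ∧ (F ∧ x0)) ∧ ((x0 ∧ T) ∧ (T ∧ F)))) ∧ (¬((F ∨ T) ∨ T) ∧ (¬(F ∨ x0) ∨ ((x0 ∨ T) ∨ (T ∧ x0))))
  →3  (¬(T ∨ T) ∨ (((T ∨ F) ∧ (F ∧ x0)) ∧ ((x0 ∧ T) ∧ (T ∧ F)))) ∧ (¬((F ∨ T) ∨ T) ∧ (¬(F ∨ x0) ∨ ((x0 ∨ T) ∨ (T ∧ x0))))
  →4  ((¬T ∧ ¬T) ∨ (((T ∨ F) ∧ (F ∧ x0)) ∧ ((x0 ∧ T) ∧ (T ∧ F)))) ∧ (¬((F ∨ T) ∨ T) ∧ (¬(F ∨ x0) ∨ ((x0 ∨ T) ∨ (T ∧ x0))))
  →5  (¬T ∨ (((T ∨ F) ∧ (F ∧ x0)) ∧ ((x0 ∧ T) ∧ (T ∧ F)))) ∧ (¬((F ∨ T) ∨ T) ∧ (¬(F ∨ x0) ∨ ((x0 ∨ T) ∨ (T ∧ x0))))
  →6  (F ∨ (((T ∨ F) ∧ (F ∧ x0)) ∧ ((x0 ∧ T) ∧ (T ∧ F)))) ∧ (¬((F ∨ T) ∨ T) ∧ (¬(F ∨ x0) ∨ ((x0 ∨ T) ∨ (T ∧ x0))))
  →7  (((T ∨ F) ∧ (F ∧ x0)) ∧ ((x0 ∧ T) ∧ (T ∧ F))) ∧ (¬((F ∨ T) ∨ T) ∧ (¬(F ∨ x0) ∨ ((x0 ∨ T) ∨ (T ∧ x0))))
  →8  ((T ∧ (F ∧ x0)) ∧ ((x0 ∧ T) ∧ (T ∧ F))) ∧ (¬((F ∨ T) ∨ T) ∧ (¬(F ∨ x0) ∨ ((x0 ∨ T) ∨ (T ∧ x0))))
  →9  ((F ∧ x0) ∧ ((x0 ∧ T) ∧ (T ∧ F))) ∧ (¬((F ∨ T) ∨ T) ∧ (¬(F ∨ x0) ∨ ((x0 ∨ T) ∨ (T ∧ x0))))
  →10  (F ∧ ((x0 ∧ T) ∧ (T ∧ F))) ∧ (¬((F ∨ T) ∨ T) ∧ (¬(F ∨ x0) ∨ ((x0 ∨ T) ∨ (T ∧ x0))))
  →11  F ∧ (¬((F ∨ T) ∨ T) ∧ (¬(F ∨ x0) ∨ ((x0 ∨ T) ∨ (T ∧ x0))))
  →12  F

Answer: normal form = F  (in 12 steps)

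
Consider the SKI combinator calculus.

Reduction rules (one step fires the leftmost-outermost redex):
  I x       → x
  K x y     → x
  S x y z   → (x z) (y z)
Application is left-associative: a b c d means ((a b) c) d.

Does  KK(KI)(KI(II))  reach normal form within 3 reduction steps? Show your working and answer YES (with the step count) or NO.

Answer: YES — reaches normal form KI in 2 ≤ 3 steps

Working:
  start: KK(KI)(KI(II))
  step 1: K(KI(II))
  step 2: KI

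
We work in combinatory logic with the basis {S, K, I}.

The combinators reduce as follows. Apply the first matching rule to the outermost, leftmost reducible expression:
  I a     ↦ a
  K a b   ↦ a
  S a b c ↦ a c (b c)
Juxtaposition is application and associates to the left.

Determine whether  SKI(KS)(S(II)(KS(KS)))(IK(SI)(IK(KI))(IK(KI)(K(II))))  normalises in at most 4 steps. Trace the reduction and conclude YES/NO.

Answer: NO — after 4 steps the term is S(K(SI)(IK(KI))(IK(KI)(K(II)))), not yet normal

Reduction:
  start: SKI(KS)(S(II)(KS(KS)))(IK(SI)(IK(KI))(IK(KI)(K(II))))
  →1  K(KS)(I(KS))(S(II)(KS(KS)))(IK(SI)(IK(KI))(IK(KI)(K(II))))
  →2  KS(S(II)(KS(KS)))(IK(SI)(IK(KI))(IK(KI)(K(II))))
  →3  S(IK(SI)(IK(KI))(IK(KI)(K(II))))
  →4  S(K(SI)(IK(KI))(IK(KI)(K(II))))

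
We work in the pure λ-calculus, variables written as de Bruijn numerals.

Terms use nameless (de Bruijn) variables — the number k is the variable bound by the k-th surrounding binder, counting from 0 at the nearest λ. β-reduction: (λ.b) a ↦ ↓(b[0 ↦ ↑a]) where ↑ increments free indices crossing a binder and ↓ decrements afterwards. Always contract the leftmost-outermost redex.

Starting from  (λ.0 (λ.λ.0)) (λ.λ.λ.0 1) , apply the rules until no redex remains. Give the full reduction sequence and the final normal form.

Answer: normal form = λ.λ.0 1  (in 2 steps)

Derivation:
  start: (λ.0 (λ.λ.0)) (λ.λ.λ.0 1)
  →1  (λ.λ.λ.0 1) (λ.λ.0)
  →2  λ.λ.0 1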